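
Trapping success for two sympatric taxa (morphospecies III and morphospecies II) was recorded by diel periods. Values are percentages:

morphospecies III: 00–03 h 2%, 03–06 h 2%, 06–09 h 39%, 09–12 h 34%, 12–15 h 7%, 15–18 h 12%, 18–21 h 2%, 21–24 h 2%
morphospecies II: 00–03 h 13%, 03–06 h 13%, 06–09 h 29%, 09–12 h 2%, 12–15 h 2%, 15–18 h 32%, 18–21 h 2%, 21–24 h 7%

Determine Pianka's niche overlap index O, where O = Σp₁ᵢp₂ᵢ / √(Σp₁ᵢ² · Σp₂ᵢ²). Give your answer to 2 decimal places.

0.65

Convert percentages to proportions (divide by 100).
Σ p₁ᵢp₂ᵢ = 0.0026 + 0.0026 + 0.1131 + 0.0068 + 0.0014 + 0.0384 + 0.0004 + 0.0014 = 0.1667
Σp_1ᵢ² = 0.02² + 0.02² + 0.39² + 0.34² + 0.07² + 0.12² + 0.02² + 0.02² = 0.0004 + 0.0004 + 0.1521 + 0.1156 + 0.0049 + 0.0144 + 0.0004 + 0.0004 = 0.2886
Σp_2ᵢ² = 0.13² + 0.13² + 0.29² + 0.02² + 0.02² + 0.32² + 0.02² + 0.07² = 0.0169 + 0.0169 + 0.0841 + 0.0004 + 0.0004 + 0.1024 + 0.0004 + 0.0049 = 0.2264
O = 0.1667 / √(0.2886 × 0.2264) = 0.1667 / 0.25562 = 0.6521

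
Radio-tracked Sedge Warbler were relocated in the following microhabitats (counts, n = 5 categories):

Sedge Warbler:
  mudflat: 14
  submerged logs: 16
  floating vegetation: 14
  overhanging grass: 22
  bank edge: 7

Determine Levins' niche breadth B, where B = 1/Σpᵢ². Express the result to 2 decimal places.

Proportions for Sedge Warbler (n=73): 14/73=0.1918, 16/73=0.2192, 14/73=0.1918, 22/73=0.3014, 7/73=0.0959
Σpᵢ² = 0.1918² + 0.2192² + 0.1918² + 0.3014² + 0.0959² = 0.036787 + 0.048049 + 0.036787 + 0.090842 + 0.009197 = 0.221662
B = 1 / 0.221662 = 4.5114

4.51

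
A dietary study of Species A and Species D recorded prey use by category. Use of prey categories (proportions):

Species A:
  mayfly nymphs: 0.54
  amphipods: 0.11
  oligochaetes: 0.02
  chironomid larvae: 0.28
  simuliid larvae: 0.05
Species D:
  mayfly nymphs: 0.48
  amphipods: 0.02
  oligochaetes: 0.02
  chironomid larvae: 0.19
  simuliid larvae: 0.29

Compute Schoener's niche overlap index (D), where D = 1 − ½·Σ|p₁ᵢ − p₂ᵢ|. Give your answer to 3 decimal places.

0.760

Σ|p₁ᵢ − p₂ᵢ| = 0.06 + 0.09 + 0.00 + 0.09 + 0.24 = 0.48
D = 1 − ½ × 0.48 = 1 − 0.240 = 0.76000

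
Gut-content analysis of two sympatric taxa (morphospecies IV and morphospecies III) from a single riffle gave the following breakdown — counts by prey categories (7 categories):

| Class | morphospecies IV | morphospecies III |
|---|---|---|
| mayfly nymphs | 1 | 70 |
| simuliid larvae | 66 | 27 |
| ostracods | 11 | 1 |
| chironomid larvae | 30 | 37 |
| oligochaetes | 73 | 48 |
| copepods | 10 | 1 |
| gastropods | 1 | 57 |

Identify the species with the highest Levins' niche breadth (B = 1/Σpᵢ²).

morphospecies III

Proportions for morphospecies IV (n=192): 1/192=0.0052, 66/192=0.3438, 11/192=0.0573, 30/192=0.1563, 73/192=0.3802, 10/192=0.0521, 1/192=0.0052
Proportions for morphospecies III (n=241): 70/241=0.2905, 27/241=0.1120, 1/241=0.0041, 37/241=0.1535, 48/241=0.1992, 1/241=0.0041, 57/241=0.2365
Σp_IVᵢ² = 0.0052² + 0.3438² + 0.0573² + 0.1563² + 0.3802² + 0.0521² + 0.0052² = 0.000027 + 0.118198 + 0.003283 + 0.024430 + 0.144552 + 0.002714 + 0.000027 = 0.293231
B_IV = 1 / 0.293231 = 3.4103
Σp_IIIᵢ² = 0.2905² + 0.1120² + 0.0041² + 0.1535² + 0.1992² + 0.0041² + 0.2365² = 0.084390 + 0.012544 + 0.000017 + 0.023562 + 0.039681 + 0.000017 + 0.055932 = 0.216143
B_III = 1 / 0.216143 = 4.6266
Highest B → broadest niche (most generalist): morphospecies III (B = 4.63).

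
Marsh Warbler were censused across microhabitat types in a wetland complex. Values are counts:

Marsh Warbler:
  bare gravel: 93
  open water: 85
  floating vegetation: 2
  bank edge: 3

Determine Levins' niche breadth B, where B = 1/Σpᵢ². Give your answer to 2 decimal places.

Proportions for Marsh Warbler (n=183): 93/183=0.5082, 85/183=0.4645, 2/183=0.0109, 3/183=0.0164
Σpᵢ² = 0.5082² + 0.4645² + 0.0109² + 0.0164² = 0.258267 + 0.215760 + 0.000119 + 0.000269 = 0.474415
B = 1 / 0.474415 = 2.1079

2.11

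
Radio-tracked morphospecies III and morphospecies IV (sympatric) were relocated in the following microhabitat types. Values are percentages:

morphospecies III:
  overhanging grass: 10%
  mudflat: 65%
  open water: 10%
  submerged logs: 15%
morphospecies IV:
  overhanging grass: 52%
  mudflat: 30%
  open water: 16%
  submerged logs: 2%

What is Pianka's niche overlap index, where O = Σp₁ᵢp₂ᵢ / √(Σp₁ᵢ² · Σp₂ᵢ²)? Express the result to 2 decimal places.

Convert percentages to proportions (divide by 100).
Σ p₁ᵢp₂ᵢ = 0.0520 + 0.1950 + 0.0160 + 0.0030 = 0.2660
Σp_1ᵢ² = 0.10² + 0.65² + 0.10² + 0.15² = 0.0100 + 0.4225 + 0.0100 + 0.0225 = 0.4650
Σp_2ᵢ² = 0.52² + 0.30² + 0.16² + 0.02² = 0.2704 + 0.0900 + 0.0256 + 0.0004 = 0.3864
O = 0.2660 / √(0.4650 × 0.3864) = 0.2660 / 0.42388 = 0.6275

0.63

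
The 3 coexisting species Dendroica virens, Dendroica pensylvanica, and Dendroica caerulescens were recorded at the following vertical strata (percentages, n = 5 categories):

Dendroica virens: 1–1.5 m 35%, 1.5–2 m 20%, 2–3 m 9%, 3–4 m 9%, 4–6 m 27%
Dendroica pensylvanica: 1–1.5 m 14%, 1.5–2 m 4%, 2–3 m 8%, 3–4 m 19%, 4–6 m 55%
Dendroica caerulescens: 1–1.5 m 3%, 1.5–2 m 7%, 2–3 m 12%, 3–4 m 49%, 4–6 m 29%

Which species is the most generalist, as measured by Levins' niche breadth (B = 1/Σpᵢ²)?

Dendroica virens

Convert percentages to proportions (divide by 100).
Σp_vireᵢ² = 0.35² + 0.20² + 0.09² + 0.09² + 0.27² = 0.1225 + 0.0400 + 0.0081 + 0.0081 + 0.0729 = 0.2516
B_vire = 1 / 0.2516 = 3.9746
Σp_pensᵢ² = 0.14² + 0.04² + 0.08² + 0.19² + 0.55² = 0.0196 + 0.0016 + 0.0064 + 0.0361 + 0.3025 = 0.3662
B_pens = 1 / 0.3662 = 2.7307
Σp_caerᵢ² = 0.03² + 0.07² + 0.12² + 0.49² + 0.29² = 0.0009 + 0.0049 + 0.0144 + 0.2401 + 0.0841 = 0.3444
B_caer = 1 / 0.3444 = 2.9036
Highest B → broadest niche (most generalist): Dendroica virens (B = 3.97).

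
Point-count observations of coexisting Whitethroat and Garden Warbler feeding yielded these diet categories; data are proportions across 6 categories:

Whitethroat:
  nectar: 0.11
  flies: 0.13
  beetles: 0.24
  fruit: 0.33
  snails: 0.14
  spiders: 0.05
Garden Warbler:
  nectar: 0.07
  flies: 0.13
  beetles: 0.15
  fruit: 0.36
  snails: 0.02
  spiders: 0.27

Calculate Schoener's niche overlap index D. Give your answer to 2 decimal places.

0.75

Σ|p₁ᵢ − p₂ᵢ| = 0.04 + 0.00 + 0.09 + 0.03 + 0.12 + 0.22 = 0.50
D = 1 − ½ × 0.50 = 1 − 0.250 = 0.7500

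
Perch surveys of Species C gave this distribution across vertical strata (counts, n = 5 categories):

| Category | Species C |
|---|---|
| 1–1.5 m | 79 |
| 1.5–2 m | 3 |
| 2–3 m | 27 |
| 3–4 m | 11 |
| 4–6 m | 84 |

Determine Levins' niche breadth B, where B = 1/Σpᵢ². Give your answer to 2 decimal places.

Proportions for Species C (n=204): 79/204=0.3873, 3/204=0.0147, 27/204=0.1324, 11/204=0.0539, 84/204=0.4118
Σpᵢ² = 0.3873² + 0.0147² + 0.1324² + 0.0539² + 0.4118² = 0.150001 + 0.000216 + 0.017530 + 0.002905 + 0.169579 = 0.340231
B = 1 / 0.340231 = 2.9392

2.94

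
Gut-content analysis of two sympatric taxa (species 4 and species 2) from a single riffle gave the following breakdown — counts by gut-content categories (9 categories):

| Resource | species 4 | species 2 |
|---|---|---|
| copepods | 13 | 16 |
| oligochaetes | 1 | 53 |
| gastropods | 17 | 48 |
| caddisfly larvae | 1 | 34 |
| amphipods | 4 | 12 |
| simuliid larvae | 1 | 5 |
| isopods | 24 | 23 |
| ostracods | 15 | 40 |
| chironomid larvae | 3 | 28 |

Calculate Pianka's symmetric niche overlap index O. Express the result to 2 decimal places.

0.68

Proportions for species 4 (n=79): 13/79=0.1646, 1/79=0.0127, 17/79=0.2152, 1/79=0.0127, 4/79=0.0506, 1/79=0.0127, 24/79=0.3038, 15/79=0.1899, 3/79=0.0380
Proportions for species 2 (n=259): 16/259=0.0618, 53/259=0.2046, 48/259=0.1853, 34/259=0.1313, 12/259=0.0463, 5/259=0.0193, 23/259=0.0888, 40/259=0.1544, 28/259=0.1081
Σ p₁ᵢp₂ᵢ = 0.010172 + 0.002598 + 0.039877 + 0.001668 + 0.002343 + 0.000245 + 0.026977 + 0.029321 + 0.004108 = 0.117309
Σp_1ᵢ² = 0.1646² + 0.0127² + 0.2152² + 0.0127² + 0.0506² + 0.0127² + 0.3038² + 0.1899² + 0.0380² = 0.027093 + 0.000161 + 0.046311 + 0.000161 + 0.002560 + 0.000161 + 0.092294 + 0.036062 + 0.001444 = 0.206247
Σp_2ᵢ² = 0.0618² + 0.2046² + 0.1853² + 0.1313² + 0.0463² + 0.0193² + 0.0888² + 0.1544² + 0.1081² = 0.003819 + 0.041861 + 0.034336 + 0.017240 + 0.002144 + 0.000372 + 0.007885 + 0.023839 + 0.011686 = 0.143182
O = 0.117309 / √(0.206247 × 0.143182) = 0.117309 / 0.1718454 = 0.6826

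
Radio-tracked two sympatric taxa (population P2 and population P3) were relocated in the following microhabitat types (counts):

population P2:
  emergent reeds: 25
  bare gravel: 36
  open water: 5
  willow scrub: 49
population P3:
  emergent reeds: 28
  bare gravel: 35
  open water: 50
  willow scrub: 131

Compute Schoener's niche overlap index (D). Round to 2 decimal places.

Proportions for population P2 (n=115): 25/115=0.2174, 36/115=0.3130, 5/115=0.0435, 49/115=0.4261
Proportions for population P3 (n=244): 28/244=0.1148, 35/244=0.1434, 50/244=0.2049, 131/244=0.5369
Σ|p₁ᵢ − p₂ᵢ| = 0.1026 + 0.1696 + 0.1614 + 0.1108 = 0.5444
D = 1 − ½ × 0.5444 = 1 − 0.27220 = 0.72780

0.73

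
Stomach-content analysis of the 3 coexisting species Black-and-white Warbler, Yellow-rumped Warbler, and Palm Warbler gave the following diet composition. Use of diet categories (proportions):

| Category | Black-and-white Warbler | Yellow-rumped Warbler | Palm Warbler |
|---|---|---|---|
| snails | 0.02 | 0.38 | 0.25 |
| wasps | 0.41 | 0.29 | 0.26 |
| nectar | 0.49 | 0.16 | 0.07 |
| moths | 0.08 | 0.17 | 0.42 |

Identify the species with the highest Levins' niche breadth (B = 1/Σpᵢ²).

Σp_Blacᵢ² = 0.02² + 0.41² + 0.49² + 0.08² = 0.0004 + 0.1681 + 0.2401 + 0.0064 = 0.4150
B_Blac = 1 / 0.4150 = 2.4096
Σp_Yellᵢ² = 0.38² + 0.29² + 0.16² + 0.17² = 0.1444 + 0.0841 + 0.0256 + 0.0289 = 0.2830
B_Yell = 1 / 0.2830 = 3.5336
Σp_Palmᵢ² = 0.25² + 0.26² + 0.07² + 0.42² = 0.0625 + 0.0676 + 0.0049 + 0.1764 = 0.3114
B_Palm = 1 / 0.3114 = 3.2113
Highest B → broadest niche (most generalist): Yellow-rumped Warbler (B = 3.53).

Yellow-rumped Warbler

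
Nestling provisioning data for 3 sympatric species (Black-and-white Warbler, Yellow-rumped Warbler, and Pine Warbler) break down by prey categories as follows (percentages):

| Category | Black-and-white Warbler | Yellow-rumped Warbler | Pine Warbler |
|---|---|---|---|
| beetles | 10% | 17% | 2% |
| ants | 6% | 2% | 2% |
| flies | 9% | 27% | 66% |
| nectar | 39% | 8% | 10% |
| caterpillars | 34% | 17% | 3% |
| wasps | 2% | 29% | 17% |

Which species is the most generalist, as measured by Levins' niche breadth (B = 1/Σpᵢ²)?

Yellow-rumped Warbler

Convert percentages to proportions (divide by 100).
Σp_Blacᵢ² = 0.10² + 0.06² + 0.09² + 0.39² + 0.34² + 0.02² = 0.0100 + 0.0036 + 0.0081 + 0.1521 + 0.1156 + 0.0004 = 0.2898
B_Blac = 1 / 0.2898 = 3.4507
Σp_Yellᵢ² = 0.17² + 0.02² + 0.27² + 0.08² + 0.17² + 0.29² = 0.0289 + 0.0004 + 0.0729 + 0.0064 + 0.0289 + 0.0841 = 0.2216
B_Yell = 1 / 0.2216 = 4.5126
Σp_Pineᵢ² = 0.02² + 0.02² + 0.66² + 0.10² + 0.03² + 0.17² = 0.0004 + 0.0004 + 0.4356 + 0.0100 + 0.0009 + 0.0289 = 0.4762
B_Pine = 1 / 0.4762 = 2.1000
Highest B → broadest niche (most generalist): Yellow-rumped Warbler (B = 4.51).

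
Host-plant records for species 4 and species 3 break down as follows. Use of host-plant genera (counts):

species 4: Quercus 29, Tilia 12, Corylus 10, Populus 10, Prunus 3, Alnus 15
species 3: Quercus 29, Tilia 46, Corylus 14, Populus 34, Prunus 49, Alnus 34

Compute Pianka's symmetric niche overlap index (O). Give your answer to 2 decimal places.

0.76

Proportions for species 4 (n=79): 29/79=0.3671, 12/79=0.1519, 10/79=0.1266, 10/79=0.1266, 3/79=0.0380, 15/79=0.1899
Proportions for species 3 (n=206): 29/206=0.1408, 46/206=0.2233, 14/206=0.0680, 34/206=0.1650, 49/206=0.2379, 34/206=0.1650
Σ p₁ᵢp₂ᵢ = 0.051688 + 0.033919 + 0.008609 + 0.020889 + 0.009040 + 0.031334 = 0.155479
Σp_1ᵢ² = 0.3671² + 0.1519² + 0.1266² + 0.1266² + 0.0380² + 0.1899² = 0.134762 + 0.023074 + 0.016028 + 0.016028 + 0.001444 + 0.036062 = 0.227398
Σp_2ᵢ² = 0.1408² + 0.2233² + 0.0680² + 0.1650² + 0.2379² + 0.1650² = 0.019825 + 0.049863 + 0.004624 + 0.027225 + 0.056596 + 0.027225 = 0.185358
O = 0.155479 / √(0.227398 × 0.185358) = 0.155479 / 0.2053047 = 0.7573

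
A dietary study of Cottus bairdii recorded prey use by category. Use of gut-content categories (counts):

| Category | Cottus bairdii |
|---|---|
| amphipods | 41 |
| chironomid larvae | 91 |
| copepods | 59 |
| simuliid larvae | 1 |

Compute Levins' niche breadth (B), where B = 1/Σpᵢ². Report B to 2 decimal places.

Proportions for Cottus bairdii (n=192): 41/192=0.2135, 91/192=0.4740, 59/192=0.3073, 1/192=0.0052
Σpᵢ² = 0.2135² + 0.4740² + 0.3073² + 0.0052² = 0.045582 + 0.224676 + 0.094433 + 0.000027 = 0.364718
B = 1 / 0.364718 = 2.7418

2.74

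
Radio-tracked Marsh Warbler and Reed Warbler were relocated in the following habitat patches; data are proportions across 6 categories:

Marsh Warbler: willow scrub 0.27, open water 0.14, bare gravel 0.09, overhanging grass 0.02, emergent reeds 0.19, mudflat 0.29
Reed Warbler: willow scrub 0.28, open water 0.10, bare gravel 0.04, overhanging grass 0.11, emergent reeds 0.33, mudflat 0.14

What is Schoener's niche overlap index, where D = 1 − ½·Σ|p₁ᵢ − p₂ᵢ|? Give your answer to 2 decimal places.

0.76

Σ|p₁ᵢ − p₂ᵢ| = 0.01 + 0.04 + 0.05 + 0.09 + 0.14 + 0.15 = 0.48
D = 1 − ½ × 0.48 = 1 − 0.240 = 0.7600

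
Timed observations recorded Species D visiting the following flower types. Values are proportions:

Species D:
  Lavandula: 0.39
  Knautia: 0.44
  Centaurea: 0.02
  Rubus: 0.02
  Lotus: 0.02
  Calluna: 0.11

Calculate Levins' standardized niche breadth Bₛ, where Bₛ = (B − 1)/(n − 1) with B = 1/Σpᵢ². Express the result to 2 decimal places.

Σpᵢ² = 0.39² + 0.44² + 0.02² + 0.02² + 0.02² + 0.11² = 0.1521 + 0.1936 + 0.0004 + 0.0004 + 0.0004 + 0.0121 = 0.3590
B = 1 / 0.3590 = 2.7855
Bₛ = (B − 1)/(n − 1) = (2.7855 − 1)/(6 − 1) = 1.7855/5 = 0.3571

0.36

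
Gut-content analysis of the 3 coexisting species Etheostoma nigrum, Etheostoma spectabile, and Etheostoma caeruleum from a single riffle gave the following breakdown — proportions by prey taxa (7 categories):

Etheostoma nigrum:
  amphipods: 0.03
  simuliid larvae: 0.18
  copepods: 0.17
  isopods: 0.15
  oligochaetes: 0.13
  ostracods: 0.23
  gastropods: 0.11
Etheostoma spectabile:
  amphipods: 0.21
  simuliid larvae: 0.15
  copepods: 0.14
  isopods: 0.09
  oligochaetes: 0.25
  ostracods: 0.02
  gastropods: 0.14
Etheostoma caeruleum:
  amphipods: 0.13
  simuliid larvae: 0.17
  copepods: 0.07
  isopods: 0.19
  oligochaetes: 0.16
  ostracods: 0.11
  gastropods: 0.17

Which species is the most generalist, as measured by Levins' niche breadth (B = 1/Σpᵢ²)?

Σp_nigrᵢ² = 0.03² + 0.18² + 0.17² + 0.15² + 0.13² + 0.23² + 0.11² = 0.0009 + 0.0324 + 0.0289 + 0.0225 + 0.0169 + 0.0529 + 0.0121 = 0.1666
B_nigr = 1 / 0.1666 = 6.0024
Σp_specᵢ² = 0.21² + 0.15² + 0.14² + 0.09² + 0.25² + 0.02² + 0.14² = 0.0441 + 0.0225 + 0.0196 + 0.0081 + 0.0625 + 0.0004 + 0.0196 = 0.1768
B_spec = 1 / 0.1768 = 5.6561
Σp_caerᵢ² = 0.13² + 0.17² + 0.07² + 0.19² + 0.16² + 0.11² + 0.17² = 0.0169 + 0.0289 + 0.0049 + 0.0361 + 0.0256 + 0.0121 + 0.0289 = 0.1534
B_caer = 1 / 0.1534 = 6.5189
Highest B → broadest niche (most generalist): Etheostoma caeruleum (B = 6.52).

Etheostoma caeruleum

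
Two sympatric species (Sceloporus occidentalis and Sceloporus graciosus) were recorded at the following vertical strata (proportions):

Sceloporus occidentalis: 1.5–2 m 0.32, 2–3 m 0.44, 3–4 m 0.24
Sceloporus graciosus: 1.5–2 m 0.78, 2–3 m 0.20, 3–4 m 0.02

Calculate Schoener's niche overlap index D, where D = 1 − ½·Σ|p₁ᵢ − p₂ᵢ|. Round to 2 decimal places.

Σ|p₁ᵢ − p₂ᵢ| = 0.46 + 0.24 + 0.22 = 0.92
D = 1 − ½ × 0.92 = 1 − 0.460 = 0.5400

0.54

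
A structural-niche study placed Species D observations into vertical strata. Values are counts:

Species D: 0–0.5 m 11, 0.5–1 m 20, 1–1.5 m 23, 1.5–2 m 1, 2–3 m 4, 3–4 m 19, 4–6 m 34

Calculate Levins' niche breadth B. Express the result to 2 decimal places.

4.85

Proportions for Species D (n=112): 11/112=0.0982, 20/112=0.1786, 23/112=0.2054, 1/112=0.0089, 4/112=0.0357, 19/112=0.1696, 34/112=0.3036
Σpᵢ² = 0.0982² + 0.1786² + 0.2054² + 0.0089² + 0.0357² + 0.1696² + 0.3036² = 0.009643 + 0.031898 + 0.042189 + 0.000079 + 0.001274 + 0.028764 + 0.092173 = 0.206020
B = 1 / 0.206020 = 4.8539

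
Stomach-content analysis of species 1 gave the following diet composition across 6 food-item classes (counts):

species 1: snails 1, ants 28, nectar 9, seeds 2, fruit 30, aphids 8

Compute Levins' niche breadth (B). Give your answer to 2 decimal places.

Proportions for species 1 (n=78): 1/78=0.0128, 28/78=0.3590, 9/78=0.1154, 2/78=0.0256, 30/78=0.3846, 8/78=0.1026
Σpᵢ² = 0.0128² + 0.3590² + 0.1154² + 0.0256² + 0.3846² + 0.1026² = 0.000164 + 0.128881 + 0.013317 + 0.000655 + 0.147917 + 0.010527 = 0.301461
B = 1 / 0.301461 = 3.3172

3.32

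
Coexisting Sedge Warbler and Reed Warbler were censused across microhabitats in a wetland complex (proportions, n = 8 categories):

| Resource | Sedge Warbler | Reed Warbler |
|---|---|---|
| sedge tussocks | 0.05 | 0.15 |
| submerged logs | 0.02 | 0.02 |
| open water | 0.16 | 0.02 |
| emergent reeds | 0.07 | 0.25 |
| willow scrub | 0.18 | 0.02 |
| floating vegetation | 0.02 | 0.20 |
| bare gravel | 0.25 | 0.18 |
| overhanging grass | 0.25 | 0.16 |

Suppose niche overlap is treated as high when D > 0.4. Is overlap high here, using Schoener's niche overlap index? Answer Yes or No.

Σ|p₁ᵢ − p₂ᵢ| = 0.10 + 0.00 + 0.14 + 0.18 + 0.16 + 0.18 + 0.07 + 0.09 = 0.92
D = 1 − ½ × 0.92 = 1 − 0.460 = 0.5400
D = 0.5400 > 0.4 → Yes.

Yes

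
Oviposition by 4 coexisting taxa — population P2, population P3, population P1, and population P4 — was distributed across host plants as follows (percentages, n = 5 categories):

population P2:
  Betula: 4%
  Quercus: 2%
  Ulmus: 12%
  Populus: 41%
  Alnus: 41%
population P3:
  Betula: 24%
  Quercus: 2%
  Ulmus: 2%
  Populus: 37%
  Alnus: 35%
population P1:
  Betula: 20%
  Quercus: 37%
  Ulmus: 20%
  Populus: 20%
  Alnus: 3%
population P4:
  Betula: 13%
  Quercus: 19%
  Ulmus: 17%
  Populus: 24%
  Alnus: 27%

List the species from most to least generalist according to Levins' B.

Convert percentages to proportions (divide by 100).
Σp_P2ᵢ² = 0.04² + 0.02² + 0.12² + 0.41² + 0.41² = 0.0016 + 0.0004 + 0.0144 + 0.1681 + 0.1681 = 0.3526
B_P2 = 1 / 0.3526 = 2.8361
Σp_P3ᵢ² = 0.24² + 0.02² + 0.02² + 0.37² + 0.35² = 0.0576 + 0.0004 + 0.0004 + 0.1369 + 0.1225 = 0.3178
B_P3 = 1 / 0.3178 = 3.1466
Σp_P1ᵢ² = 0.20² + 0.37² + 0.20² + 0.20² + 0.03² = 0.0400 + 0.1369 + 0.0400 + 0.0400 + 0.0009 = 0.2578
B_P1 = 1 / 0.2578 = 3.8790
Σp_P4ᵢ² = 0.13² + 0.19² + 0.17² + 0.24² + 0.27² = 0.0169 + 0.0361 + 0.0289 + 0.0576 + 0.0729 = 0.2124
B_P4 = 1 / 0.2124 = 4.7081
Ranking by B (broadest → narrowest): population P4 (4.71) > population P1 (3.88) > population P3 (3.15) > population P2 (2.84)

population P4 > population P1 > population P3 > population P2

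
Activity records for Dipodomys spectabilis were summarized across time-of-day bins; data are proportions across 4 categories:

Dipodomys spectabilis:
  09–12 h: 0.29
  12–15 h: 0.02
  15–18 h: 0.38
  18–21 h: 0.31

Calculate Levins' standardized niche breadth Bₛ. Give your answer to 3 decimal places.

Σpᵢ² = 0.29² + 0.02² + 0.38² + 0.31² = 0.0841 + 0.0004 + 0.1444 + 0.0961 = 0.3250
B = 1 / 0.3250 = 3.07692
Bₛ = (B − 1)/(n − 1) = (3.07692 − 1)/(4 − 1) = 2.07692/3 = 0.69231

0.692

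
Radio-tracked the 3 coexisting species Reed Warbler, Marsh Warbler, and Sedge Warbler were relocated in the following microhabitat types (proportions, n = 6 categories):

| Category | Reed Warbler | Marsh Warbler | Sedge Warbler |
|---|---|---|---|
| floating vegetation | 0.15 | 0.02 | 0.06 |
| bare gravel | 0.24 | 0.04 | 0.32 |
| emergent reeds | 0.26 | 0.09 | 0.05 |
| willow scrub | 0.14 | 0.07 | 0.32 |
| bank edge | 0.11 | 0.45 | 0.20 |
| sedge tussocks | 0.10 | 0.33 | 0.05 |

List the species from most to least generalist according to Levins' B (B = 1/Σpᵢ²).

Σp_Reedᵢ² = 0.15² + 0.24² + 0.26² + 0.14² + 0.11² + 0.10² = 0.0225 + 0.0576 + 0.0676 + 0.0196 + 0.0121 + 0.0100 = 0.1894
B_Reed = 1 / 0.1894 = 5.2798
Σp_Marsᵢ² = 0.02² + 0.04² + 0.09² + 0.07² + 0.45² + 0.33² = 0.0004 + 0.0016 + 0.0081 + 0.0049 + 0.2025 + 0.1089 = 0.3264
B_Mars = 1 / 0.3264 = 3.0637
Σp_Sedgᵢ² = 0.06² + 0.32² + 0.05² + 0.32² + 0.20² + 0.05² = 0.0036 + 0.1024 + 0.0025 + 0.1024 + 0.0400 + 0.0025 = 0.2534
B_Sedg = 1 / 0.2534 = 3.9463
Ranking by B (broadest → narrowest): Reed Warbler (5.28) > Sedge Warbler (3.95) > Marsh Warbler (3.06)

Reed Warbler > Sedge Warbler > Marsh Warbler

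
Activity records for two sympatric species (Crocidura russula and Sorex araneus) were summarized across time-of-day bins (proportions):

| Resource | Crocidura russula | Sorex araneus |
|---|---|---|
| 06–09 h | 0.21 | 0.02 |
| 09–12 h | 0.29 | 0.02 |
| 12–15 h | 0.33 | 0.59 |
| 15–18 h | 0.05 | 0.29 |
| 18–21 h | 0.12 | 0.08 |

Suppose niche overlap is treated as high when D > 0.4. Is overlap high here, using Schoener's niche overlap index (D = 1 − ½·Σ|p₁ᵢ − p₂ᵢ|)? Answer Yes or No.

Σ|p₁ᵢ − p₂ᵢ| = 0.19 + 0.27 + 0.26 + 0.24 + 0.04 = 1.00
D = 1 − ½ × 1.00 = 1 − 0.500 = 0.5000
D = 0.5000 > 0.4 → Yes.

Yes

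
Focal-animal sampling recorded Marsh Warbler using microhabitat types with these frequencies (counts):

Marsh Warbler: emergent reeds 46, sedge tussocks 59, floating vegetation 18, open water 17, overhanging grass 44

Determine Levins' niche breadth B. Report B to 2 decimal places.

4.16

Proportions for Marsh Warbler (n=184): 46/184=0.2500, 59/184=0.3207, 18/184=0.0978, 17/184=0.0924, 44/184=0.2391
Σpᵢ² = 0.2500² + 0.3207² + 0.0978² + 0.0924² + 0.2391² = 0.062500 + 0.102848 + 0.009565 + 0.008538 + 0.057169 = 0.240620
B = 1 / 0.240620 = 4.1559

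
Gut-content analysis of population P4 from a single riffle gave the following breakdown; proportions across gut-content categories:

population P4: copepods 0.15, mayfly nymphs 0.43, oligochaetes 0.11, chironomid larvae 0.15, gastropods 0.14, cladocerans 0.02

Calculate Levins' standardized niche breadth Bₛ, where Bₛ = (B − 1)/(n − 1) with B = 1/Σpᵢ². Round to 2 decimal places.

Σpᵢ² = 0.15² + 0.43² + 0.11² + 0.15² + 0.14² + 0.02² = 0.0225 + 0.1849 + 0.0121 + 0.0225 + 0.0196 + 0.0004 = 0.2620
B = 1 / 0.2620 = 3.8168
Bₛ = (B − 1)/(n − 1) = (3.8168 − 1)/(6 − 1) = 2.8168/5 = 0.5634

0.56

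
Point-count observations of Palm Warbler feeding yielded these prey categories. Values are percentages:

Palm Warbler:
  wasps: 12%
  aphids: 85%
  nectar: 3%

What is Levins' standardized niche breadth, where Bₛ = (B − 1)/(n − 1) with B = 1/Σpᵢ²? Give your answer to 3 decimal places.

Convert percentages to proportions (divide by 100).
Σpᵢ² = 0.12² + 0.85² + 0.03² = 0.0144 + 0.7225 + 0.0009 = 0.7378
B = 1 / 0.7378 = 1.35538
Bₛ = (B − 1)/(n − 1) = (1.35538 − 1)/(3 − 1) = 0.35538/2 = 0.17769

0.178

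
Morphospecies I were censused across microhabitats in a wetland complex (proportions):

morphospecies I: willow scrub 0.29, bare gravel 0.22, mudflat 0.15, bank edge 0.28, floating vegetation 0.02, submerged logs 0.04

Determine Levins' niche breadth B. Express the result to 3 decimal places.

Σpᵢ² = 0.29² + 0.22² + 0.15² + 0.28² + 0.02² + 0.04² = 0.0841 + 0.0484 + 0.0225 + 0.0784 + 0.0004 + 0.0016 = 0.2354
B = 1 / 0.2354 = 4.24809

4.248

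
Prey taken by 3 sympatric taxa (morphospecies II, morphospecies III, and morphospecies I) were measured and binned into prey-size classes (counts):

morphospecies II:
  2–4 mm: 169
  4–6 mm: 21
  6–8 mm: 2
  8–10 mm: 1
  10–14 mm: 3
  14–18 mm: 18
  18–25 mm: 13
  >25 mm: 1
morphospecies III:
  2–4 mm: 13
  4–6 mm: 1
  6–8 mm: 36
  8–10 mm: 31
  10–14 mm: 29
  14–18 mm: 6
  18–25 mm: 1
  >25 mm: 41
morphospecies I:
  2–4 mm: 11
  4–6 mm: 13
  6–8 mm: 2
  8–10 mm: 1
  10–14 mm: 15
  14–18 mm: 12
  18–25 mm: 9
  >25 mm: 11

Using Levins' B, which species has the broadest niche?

Proportions for morphospecies II (n=228): 169/228=0.7412, 21/228=0.0921, 2/228=0.0088, 1/228=0.0044, 3/228=0.0132, 18/228=0.0789, 13/228=0.0570, 1/228=0.0044
Proportions for morphospecies III (n=158): 13/158=0.0823, 1/158=0.0063, 36/158=0.2278, 31/158=0.1962, 29/158=0.1835, 6/158=0.0380, 1/158=0.0063, 41/158=0.2595
Proportions for morphospecies I (n=74): 11/74=0.1486, 13/74=0.1757, 2/74=0.0270, 1/74=0.0135, 15/74=0.2027, 12/74=0.1622, 9/74=0.1216, 11/74=0.1486
Σp_IIᵢ² = 0.7412² + 0.0921² + 0.0088² + 0.0044² + 0.0132² + 0.0789² + 0.0570² + 0.0044² = 0.549377 + 0.008482 + 0.000077 + 0.000019 + 0.000174 + 0.006225 + 0.003249 + 0.000019 = 0.567622
B_II = 1 / 0.567622 = 1.7617
Σp_IIIᵢ² = 0.0823² + 0.0063² + 0.2278² + 0.1962² + 0.1835² + 0.0380² + 0.0063² + 0.2595² = 0.006773 + 0.000040 + 0.051893 + 0.038494 + 0.033672 + 0.001444 + 0.000040 + 0.067340 = 0.199696
B_III = 1 / 0.199696 = 5.0076
Σp_Iᵢ² = 0.1486² + 0.1757² + 0.0270² + 0.0135² + 0.2027² + 0.1622² + 0.1216² + 0.1486² = 0.022082 + 0.030870 + 0.000729 + 0.000182 + 0.041087 + 0.026309 + 0.014787 + 0.022082 = 0.158128
B_I = 1 / 0.158128 = 6.3240
Highest B → broadest niche (most generalist): morphospecies I (B = 6.32).

morphospecies I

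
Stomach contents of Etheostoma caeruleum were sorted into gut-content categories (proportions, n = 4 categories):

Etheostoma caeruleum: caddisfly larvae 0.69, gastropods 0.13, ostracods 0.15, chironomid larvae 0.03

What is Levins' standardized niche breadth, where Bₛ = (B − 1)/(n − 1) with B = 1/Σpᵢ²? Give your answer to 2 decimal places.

0.31

Σpᵢ² = 0.69² + 0.13² + 0.15² + 0.03² = 0.4761 + 0.0169 + 0.0225 + 0.0009 = 0.5164
B = 1 / 0.5164 = 1.9365
Bₛ = (B − 1)/(n − 1) = (1.9365 − 1)/(4 − 1) = 0.9365/3 = 0.3122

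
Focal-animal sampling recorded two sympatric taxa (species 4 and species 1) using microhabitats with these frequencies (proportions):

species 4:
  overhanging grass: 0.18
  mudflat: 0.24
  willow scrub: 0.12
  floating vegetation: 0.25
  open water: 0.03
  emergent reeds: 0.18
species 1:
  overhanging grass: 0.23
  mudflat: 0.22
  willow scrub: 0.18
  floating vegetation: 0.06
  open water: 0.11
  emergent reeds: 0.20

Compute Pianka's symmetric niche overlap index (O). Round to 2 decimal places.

0.87

Σ p₁ᵢp₂ᵢ = 0.0414 + 0.0528 + 0.0216 + 0.0150 + 0.0033 + 0.0360 = 0.1701
Σp_1ᵢ² = 0.18² + 0.24² + 0.12² + 0.25² + 0.03² + 0.18² = 0.0324 + 0.0576 + 0.0144 + 0.0625 + 0.0009 + 0.0324 = 0.2002
Σp_2ᵢ² = 0.23² + 0.22² + 0.18² + 0.06² + 0.11² + 0.20² = 0.0529 + 0.0484 + 0.0324 + 0.0036 + 0.0121 + 0.0400 = 0.1894
O = 0.1701 / √(0.2002 × 0.1894) = 0.1701 / 0.19473 = 0.8735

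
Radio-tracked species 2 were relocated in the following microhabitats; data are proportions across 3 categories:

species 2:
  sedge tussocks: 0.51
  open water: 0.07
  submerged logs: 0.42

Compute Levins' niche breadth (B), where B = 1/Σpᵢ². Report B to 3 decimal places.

2.266

Σpᵢ² = 0.51² + 0.07² + 0.42² = 0.2601 + 0.0049 + 0.1764 = 0.4414
B = 1 / 0.4414 = 2.26552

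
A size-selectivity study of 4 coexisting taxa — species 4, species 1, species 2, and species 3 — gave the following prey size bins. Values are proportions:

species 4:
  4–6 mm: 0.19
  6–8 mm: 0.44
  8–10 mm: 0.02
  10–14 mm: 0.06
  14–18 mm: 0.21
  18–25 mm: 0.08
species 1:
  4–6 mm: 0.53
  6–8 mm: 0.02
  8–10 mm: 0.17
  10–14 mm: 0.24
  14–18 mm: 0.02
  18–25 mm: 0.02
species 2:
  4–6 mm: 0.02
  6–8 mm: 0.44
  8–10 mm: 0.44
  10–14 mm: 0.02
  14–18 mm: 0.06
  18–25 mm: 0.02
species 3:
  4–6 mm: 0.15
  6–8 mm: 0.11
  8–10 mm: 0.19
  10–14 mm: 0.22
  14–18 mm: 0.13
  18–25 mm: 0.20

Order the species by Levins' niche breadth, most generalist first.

Σp_4ᵢ² = 0.19² + 0.44² + 0.02² + 0.06² + 0.21² + 0.08² = 0.0361 + 0.1936 + 0.0004 + 0.0036 + 0.0441 + 0.0064 = 0.2842
B_4 = 1 / 0.2842 = 3.5186
Σp_1ᵢ² = 0.53² + 0.02² + 0.17² + 0.24² + 0.02² + 0.02² = 0.2809 + 0.0004 + 0.0289 + 0.0576 + 0.0004 + 0.0004 = 0.3686
B_1 = 1 / 0.3686 = 2.7130
Σp_2ᵢ² = 0.02² + 0.44² + 0.44² + 0.02² + 0.06² + 0.02² = 0.0004 + 0.1936 + 0.1936 + 0.0004 + 0.0036 + 0.0004 = 0.3920
B_2 = 1 / 0.3920 = 2.5510
Σp_3ᵢ² = 0.15² + 0.11² + 0.19² + 0.22² + 0.13² + 0.20² = 0.0225 + 0.0121 + 0.0361 + 0.0484 + 0.0169 + 0.0400 = 0.1760
B_3 = 1 / 0.1760 = 5.6818
Ranking by B (broadest → narrowest): species 3 (5.68) > species 4 (3.52) > species 1 (2.71) > species 2 (2.55)

species 3 > species 4 > species 1 > species 2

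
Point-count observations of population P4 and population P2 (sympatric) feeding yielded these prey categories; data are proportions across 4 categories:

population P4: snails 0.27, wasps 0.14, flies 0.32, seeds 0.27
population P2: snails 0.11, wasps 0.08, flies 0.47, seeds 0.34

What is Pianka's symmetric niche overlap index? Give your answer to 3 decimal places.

0.918

Σ p₁ᵢp₂ᵢ = 0.0297 + 0.0112 + 0.1504 + 0.0918 = 0.2831
Σp_1ᵢ² = 0.27² + 0.14² + 0.32² + 0.27² = 0.0729 + 0.0196 + 0.1024 + 0.0729 = 0.2678
Σp_2ᵢ² = 0.11² + 0.08² + 0.47² + 0.34² = 0.0121 + 0.0064 + 0.2209 + 0.1156 = 0.3550
O = 0.2831 / √(0.2678 × 0.3550) = 0.2831 / 0.308333 = 0.91816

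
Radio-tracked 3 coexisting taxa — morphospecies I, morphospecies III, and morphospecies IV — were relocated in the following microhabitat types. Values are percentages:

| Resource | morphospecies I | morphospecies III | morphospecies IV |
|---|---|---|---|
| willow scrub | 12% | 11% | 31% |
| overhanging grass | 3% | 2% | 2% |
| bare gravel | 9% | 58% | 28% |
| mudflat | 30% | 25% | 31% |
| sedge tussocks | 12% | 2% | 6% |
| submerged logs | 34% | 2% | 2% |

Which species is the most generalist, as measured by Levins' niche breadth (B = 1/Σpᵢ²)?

morphospecies I

Convert percentages to proportions (divide by 100).
Σp_Iᵢ² = 0.12² + 0.03² + 0.09² + 0.30² + 0.12² + 0.34² = 0.0144 + 0.0009 + 0.0081 + 0.0900 + 0.0144 + 0.1156 = 0.2434
B_I = 1 / 0.2434 = 4.1085
Σp_IIIᵢ² = 0.11² + 0.02² + 0.58² + 0.25² + 0.02² + 0.02² = 0.0121 + 0.0004 + 0.3364 + 0.0625 + 0.0004 + 0.0004 = 0.4122
B_III = 1 / 0.4122 = 2.4260
Σp_IVᵢ² = 0.31² + 0.02² + 0.28² + 0.31² + 0.06² + 0.02² = 0.0961 + 0.0004 + 0.0784 + 0.0961 + 0.0036 + 0.0004 = 0.2750
B_IV = 1 / 0.2750 = 3.6364
Highest B → broadest niche (most generalist): morphospecies I (B = 4.11).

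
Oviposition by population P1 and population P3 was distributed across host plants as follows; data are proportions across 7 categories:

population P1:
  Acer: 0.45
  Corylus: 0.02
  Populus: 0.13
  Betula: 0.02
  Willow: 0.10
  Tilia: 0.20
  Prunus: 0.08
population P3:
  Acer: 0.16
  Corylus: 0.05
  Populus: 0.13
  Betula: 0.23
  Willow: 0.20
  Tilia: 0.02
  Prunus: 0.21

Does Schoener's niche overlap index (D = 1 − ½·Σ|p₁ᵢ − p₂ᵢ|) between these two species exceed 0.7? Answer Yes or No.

Σ|p₁ᵢ − p₂ᵢ| = 0.29 + 0.03 + 0.00 + 0.21 + 0.10 + 0.18 + 0.13 = 0.94
D = 1 − ½ × 0.94 = 1 − 0.470 = 0.5300
D = 0.5300 < 0.7 → No.

No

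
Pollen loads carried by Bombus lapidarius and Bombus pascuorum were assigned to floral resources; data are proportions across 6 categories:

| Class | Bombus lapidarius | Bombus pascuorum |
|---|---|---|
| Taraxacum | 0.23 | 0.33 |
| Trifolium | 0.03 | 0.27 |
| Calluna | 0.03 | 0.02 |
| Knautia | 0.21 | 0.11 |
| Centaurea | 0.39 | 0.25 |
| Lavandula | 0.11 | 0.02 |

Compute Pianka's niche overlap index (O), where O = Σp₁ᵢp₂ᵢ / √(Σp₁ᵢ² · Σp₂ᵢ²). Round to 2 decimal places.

0.80

Σ p₁ᵢp₂ᵢ = 0.0759 + 0.0081 + 0.0006 + 0.0231 + 0.0975 + 0.0022 = 0.2074
Σp_1ᵢ² = 0.23² + 0.03² + 0.03² + 0.21² + 0.39² + 0.11² = 0.0529 + 0.0009 + 0.0009 + 0.0441 + 0.1521 + 0.0121 = 0.2630
Σp_2ᵢ² = 0.33² + 0.27² + 0.02² + 0.11² + 0.25² + 0.02² = 0.1089 + 0.0729 + 0.0004 + 0.0121 + 0.0625 + 0.0004 = 0.2572
O = 0.2074 / √(0.2630 × 0.2572) = 0.2074 / 0.26008 = 0.7974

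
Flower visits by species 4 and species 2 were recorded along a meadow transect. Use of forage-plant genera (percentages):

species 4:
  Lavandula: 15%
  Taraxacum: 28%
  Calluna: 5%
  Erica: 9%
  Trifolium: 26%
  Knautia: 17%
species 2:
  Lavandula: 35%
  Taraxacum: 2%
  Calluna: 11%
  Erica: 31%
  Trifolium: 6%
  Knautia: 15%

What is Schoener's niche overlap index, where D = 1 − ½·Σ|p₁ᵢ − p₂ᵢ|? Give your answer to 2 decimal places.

0.52

Convert percentages to proportions (divide by 100).
Σ|p₁ᵢ − p₂ᵢ| = 0.20 + 0.26 + 0.06 + 0.22 + 0.20 + 0.02 = 0.96
D = 1 − ½ × 0.96 = 1 − 0.480 = 0.5200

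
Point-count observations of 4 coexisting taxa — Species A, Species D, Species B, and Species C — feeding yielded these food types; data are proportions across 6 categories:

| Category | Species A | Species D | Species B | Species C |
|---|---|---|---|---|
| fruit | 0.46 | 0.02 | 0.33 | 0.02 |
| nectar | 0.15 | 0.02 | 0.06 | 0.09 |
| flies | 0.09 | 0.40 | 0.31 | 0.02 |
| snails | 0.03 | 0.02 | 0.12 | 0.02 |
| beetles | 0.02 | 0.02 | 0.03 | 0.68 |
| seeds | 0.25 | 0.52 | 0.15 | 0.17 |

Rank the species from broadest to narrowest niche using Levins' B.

Σp_Aᵢ² = 0.46² + 0.15² + 0.09² + 0.03² + 0.02² + 0.25² = 0.2116 + 0.0225 + 0.0081 + 0.0009 + 0.0004 + 0.0625 = 0.3060
B_A = 1 / 0.3060 = 3.2680
Σp_Dᵢ² = 0.02² + 0.02² + 0.40² + 0.02² + 0.02² + 0.52² = 0.0004 + 0.0004 + 0.1600 + 0.0004 + 0.0004 + 0.2704 = 0.4320
B_D = 1 / 0.4320 = 2.3148
Σp_Bᵢ² = 0.33² + 0.06² + 0.31² + 0.12² + 0.03² + 0.15² = 0.1089 + 0.0036 + 0.0961 + 0.0144 + 0.0009 + 0.0225 = 0.2464
B_B = 1 / 0.2464 = 4.0584
Σp_Cᵢ² = 0.02² + 0.09² + 0.02² + 0.02² + 0.68² + 0.17² = 0.0004 + 0.0081 + 0.0004 + 0.0004 + 0.4624 + 0.0289 = 0.5006
B_C = 1 / 0.5006 = 1.9976
Ranking by B (broadest → narrowest): Species B (4.06) > Species A (3.27) > Species D (2.31) > Species C (2.00)

Species B > Species A > Species D > Species C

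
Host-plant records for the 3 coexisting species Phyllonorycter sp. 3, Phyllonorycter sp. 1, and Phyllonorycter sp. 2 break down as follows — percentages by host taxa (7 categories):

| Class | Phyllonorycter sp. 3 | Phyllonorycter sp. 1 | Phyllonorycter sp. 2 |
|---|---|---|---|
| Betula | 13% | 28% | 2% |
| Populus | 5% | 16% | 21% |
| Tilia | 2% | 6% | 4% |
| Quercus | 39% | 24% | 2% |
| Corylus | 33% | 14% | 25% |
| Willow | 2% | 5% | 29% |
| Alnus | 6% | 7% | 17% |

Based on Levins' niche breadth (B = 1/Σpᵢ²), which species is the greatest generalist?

Phyllonorycter sp. 1

Convert percentages to proportions (divide by 100).
Σp_3ᵢ² = 0.13² + 0.05² + 0.02² + 0.39² + 0.33² + 0.02² + 0.06² = 0.0169 + 0.0025 + 0.0004 + 0.1521 + 0.1089 + 0.0004 + 0.0036 = 0.2848
B_3 = 1 / 0.2848 = 3.5112
Σp_1ᵢ² = 0.28² + 0.16² + 0.06² + 0.24² + 0.14² + 0.05² + 0.07² = 0.0784 + 0.0256 + 0.0036 + 0.0576 + 0.0196 + 0.0025 + 0.0049 = 0.1922
B_1 = 1 / 0.1922 = 5.2029
Σp_2ᵢ² = 0.02² + 0.21² + 0.04² + 0.02² + 0.25² + 0.29² + 0.17² = 0.0004 + 0.0441 + 0.0016 + 0.0004 + 0.0625 + 0.0841 + 0.0289 = 0.2220
B_2 = 1 / 0.2220 = 4.5045
Highest B → broadest niche (most generalist): Phyllonorycter sp. 1 (B = 5.20).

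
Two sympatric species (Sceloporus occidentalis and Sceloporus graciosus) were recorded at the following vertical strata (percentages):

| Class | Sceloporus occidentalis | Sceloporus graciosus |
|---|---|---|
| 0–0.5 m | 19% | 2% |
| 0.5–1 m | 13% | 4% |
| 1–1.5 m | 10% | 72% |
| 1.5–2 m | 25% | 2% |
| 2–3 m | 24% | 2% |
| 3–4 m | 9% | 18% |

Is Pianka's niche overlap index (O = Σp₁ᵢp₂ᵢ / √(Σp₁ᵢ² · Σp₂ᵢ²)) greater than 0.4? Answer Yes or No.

No

Convert percentages to proportions (divide by 100).
Σ p₁ᵢp₂ᵢ = 0.0038 + 0.0052 + 0.0720 + 0.0050 + 0.0048 + 0.0162 = 0.1070
Σp_1ᵢ² = 0.19² + 0.13² + 0.10² + 0.25² + 0.24² + 0.09² = 0.0361 + 0.0169 + 0.0100 + 0.0625 + 0.0576 + 0.0081 = 0.1912
Σp_2ᵢ² = 0.02² + 0.04² + 0.72² + 0.02² + 0.02² + 0.18² = 0.0004 + 0.0016 + 0.5184 + 0.0004 + 0.0004 + 0.0324 = 0.5536
O = 0.1070 / √(0.1912 × 0.5536) = 0.1070 / 0.32534 = 0.3289
O = 0.3289 < 0.4 → No.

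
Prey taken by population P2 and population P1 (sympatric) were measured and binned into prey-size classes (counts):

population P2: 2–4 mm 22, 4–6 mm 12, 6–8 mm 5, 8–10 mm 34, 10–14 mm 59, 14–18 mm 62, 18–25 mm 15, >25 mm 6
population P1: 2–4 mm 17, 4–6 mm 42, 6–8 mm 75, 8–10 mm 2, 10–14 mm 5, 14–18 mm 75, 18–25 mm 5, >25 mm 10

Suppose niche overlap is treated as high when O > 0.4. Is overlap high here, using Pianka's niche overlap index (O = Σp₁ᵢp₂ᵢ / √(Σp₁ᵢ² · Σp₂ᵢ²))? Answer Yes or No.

Yes

Proportions for population P2 (n=215): 22/215=0.1023, 12/215=0.0558, 5/215=0.0233, 34/215=0.1581, 59/215=0.2744, 62/215=0.2884, 15/215=0.0698, 6/215=0.0279
Proportions for population P1 (n=231): 17/231=0.0736, 42/231=0.1818, 75/231=0.3247, 2/231=0.0087, 5/231=0.0216, 75/231=0.3247, 5/231=0.0216, 10/231=0.0433
Σ p₁ᵢp₂ᵢ = 0.007529 + 0.010144 + 0.007566 + 0.001375 + 0.005927 + 0.093643 + 0.001508 + 0.001208 = 0.128900
Σp_1ᵢ² = 0.1023² + 0.0558² + 0.0233² + 0.1581² + 0.2744² + 0.2884² + 0.0698² + 0.0279² = 0.010465 + 0.003114 + 0.000543 + 0.024996 + 0.075295 + 0.083175 + 0.004872 + 0.000778 = 0.203238
Σp_2ᵢ² = 0.0736² + 0.1818² + 0.3247² + 0.0087² + 0.0216² + 0.3247² + 0.0216² + 0.0433² = 0.005417 + 0.033051 + 0.105430 + 0.000076 + 0.000467 + 0.105430 + 0.000467 + 0.001875 = 0.252213
O = 0.128900 / √(0.203238 × 0.252213) = 0.128900 / 0.2264051 = 0.5693
O = 0.5693 > 0.4 → Yes.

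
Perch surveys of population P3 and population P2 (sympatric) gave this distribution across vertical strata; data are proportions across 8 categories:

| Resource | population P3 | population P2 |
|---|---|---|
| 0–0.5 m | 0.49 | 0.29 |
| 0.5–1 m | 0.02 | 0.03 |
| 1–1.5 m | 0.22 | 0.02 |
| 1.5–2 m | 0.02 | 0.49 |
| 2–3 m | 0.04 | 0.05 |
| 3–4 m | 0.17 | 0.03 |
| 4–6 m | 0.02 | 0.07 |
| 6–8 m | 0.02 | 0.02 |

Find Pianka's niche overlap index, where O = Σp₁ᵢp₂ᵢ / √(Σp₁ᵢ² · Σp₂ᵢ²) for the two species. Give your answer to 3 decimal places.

0.507

Σ p₁ᵢp₂ᵢ = 0.1421 + 0.0006 + 0.0044 + 0.0098 + 0.0020 + 0.0051 + 0.0014 + 0.0004 = 0.1658
Σp_1ᵢ² = 0.49² + 0.02² + 0.22² + 0.02² + 0.04² + 0.17² + 0.02² + 0.02² = 0.2401 + 0.0004 + 0.0484 + 0.0004 + 0.0016 + 0.0289 + 0.0004 + 0.0004 = 0.3206
Σp_2ᵢ² = 0.29² + 0.03² + 0.02² + 0.49² + 0.05² + 0.03² + 0.07² + 0.02² = 0.0841 + 0.0009 + 0.0004 + 0.2401 + 0.0025 + 0.0009 + 0.0049 + 0.0004 = 0.3342
O = 0.1658 / √(0.3206 × 0.3342) = 0.1658 / 0.327329 = 0.50652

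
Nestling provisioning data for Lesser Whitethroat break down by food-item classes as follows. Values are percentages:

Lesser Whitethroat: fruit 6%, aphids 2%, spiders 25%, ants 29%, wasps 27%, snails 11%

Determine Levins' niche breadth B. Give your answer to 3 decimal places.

Convert percentages to proportions (divide by 100).
Σpᵢ² = 0.06² + 0.02² + 0.25² + 0.29² + 0.27² + 0.11² = 0.0036 + 0.0004 + 0.0625 + 0.0841 + 0.0729 + 0.0121 = 0.2356
B = 1 / 0.2356 = 4.24448

4.244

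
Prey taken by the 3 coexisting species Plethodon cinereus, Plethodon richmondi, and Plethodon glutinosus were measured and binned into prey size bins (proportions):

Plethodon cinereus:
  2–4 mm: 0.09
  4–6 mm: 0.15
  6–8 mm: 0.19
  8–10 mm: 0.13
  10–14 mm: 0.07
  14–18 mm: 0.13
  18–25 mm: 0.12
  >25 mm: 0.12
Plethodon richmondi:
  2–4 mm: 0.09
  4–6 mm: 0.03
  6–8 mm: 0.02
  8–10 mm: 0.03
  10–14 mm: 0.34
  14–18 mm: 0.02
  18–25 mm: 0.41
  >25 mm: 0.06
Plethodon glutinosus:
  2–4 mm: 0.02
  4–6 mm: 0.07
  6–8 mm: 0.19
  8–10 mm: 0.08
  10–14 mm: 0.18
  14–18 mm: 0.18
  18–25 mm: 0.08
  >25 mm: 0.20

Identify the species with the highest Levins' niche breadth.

Σp_cineᵢ² = 0.09² + 0.15² + 0.19² + 0.13² + 0.07² + 0.13² + 0.12² + 0.12² = 0.0081 + 0.0225 + 0.0361 + 0.0169 + 0.0049 + 0.0169 + 0.0144 + 0.0144 = 0.1342
B_cine = 1 / 0.1342 = 7.4516
Σp_richᵢ² = 0.09² + 0.03² + 0.02² + 0.03² + 0.34² + 0.02² + 0.41² + 0.06² = 0.0081 + 0.0009 + 0.0004 + 0.0009 + 0.1156 + 0.0004 + 0.1681 + 0.0036 = 0.2980
B_rich = 1 / 0.2980 = 3.3557
Σp_glutᵢ² = 0.02² + 0.07² + 0.19² + 0.08² + 0.18² + 0.18² + 0.08² + 0.20² = 0.0004 + 0.0049 + 0.0361 + 0.0064 + 0.0324 + 0.0324 + 0.0064 + 0.0400 = 0.1590
B_glut = 1 / 0.1590 = 6.2893
Highest B → broadest niche (most generalist): Plethodon cinereus (B = 7.45).

Plethodon cinereus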